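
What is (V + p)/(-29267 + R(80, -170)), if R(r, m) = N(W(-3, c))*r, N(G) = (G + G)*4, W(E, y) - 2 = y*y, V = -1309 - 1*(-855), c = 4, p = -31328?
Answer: 31782/17747 ≈ 1.7908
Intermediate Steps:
V = -454 (V = -1309 + 855 = -454)
W(E, y) = 2 + y**2 (W(E, y) = 2 + y*y = 2 + y**2)
N(G) = 8*G (N(G) = (2*G)*4 = 8*G)
R(r, m) = 144*r (R(r, m) = (8*(2 + 4**2))*r = (8*(2 + 16))*r = (8*18)*r = 144*r)
(V + p)/(-29267 + R(80, -170)) = (-454 - 31328)/(-29267 + 144*80) = -31782/(-29267 + 11520) = -31782/(-17747) = -31782*(-1/17747) = 31782/17747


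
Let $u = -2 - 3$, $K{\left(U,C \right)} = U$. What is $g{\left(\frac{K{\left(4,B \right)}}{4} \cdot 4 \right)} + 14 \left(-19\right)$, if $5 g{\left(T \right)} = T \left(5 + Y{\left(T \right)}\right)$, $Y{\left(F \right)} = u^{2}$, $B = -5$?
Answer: $-242$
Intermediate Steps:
$u = -5$
$Y{\left(F \right)} = 25$ ($Y{\left(F \right)} = \left(-5\right)^{2} = 25$)
$g{\left(T \right)} = 6 T$ ($g{\left(T \right)} = \frac{T \left(5 + 25\right)}{5} = \frac{T 30}{5} = \frac{30 T}{5} = 6 T$)
$g{\left(\frac{K{\left(4,B \right)}}{4} \cdot 4 \right)} + 14 \left(-19\right) = 6 \cdot \frac{4}{4} \cdot 4 + 14 \left(-19\right) = 6 \cdot 4 \cdot \frac{1}{4} \cdot 4 - 266 = 6 \cdot 1 \cdot 4 - 266 = 6 \cdot 4 - 266 = 24 - 266 = -242$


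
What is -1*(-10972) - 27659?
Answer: -16687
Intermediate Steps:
-1*(-10972) - 27659 = 10972 - 27659 = -16687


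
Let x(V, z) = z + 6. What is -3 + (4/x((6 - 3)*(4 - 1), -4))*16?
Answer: 29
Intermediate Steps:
x(V, z) = 6 + z
-3 + (4/x((6 - 3)*(4 - 1), -4))*16 = -3 + (4/(6 - 4))*16 = -3 + (4/2)*16 = -3 + (4*(½))*16 = -3 + 2*16 = -3 + 32 = 29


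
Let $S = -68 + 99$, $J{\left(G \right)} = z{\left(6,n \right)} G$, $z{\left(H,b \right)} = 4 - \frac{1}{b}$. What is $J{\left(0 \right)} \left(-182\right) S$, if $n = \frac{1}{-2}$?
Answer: $0$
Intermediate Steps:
$n = - \frac{1}{2} \approx -0.5$
$J{\left(G \right)} = 6 G$ ($J{\left(G \right)} = \left(4 - \frac{1}{- \frac{1}{2}}\right) G = \left(4 - -2\right) G = \left(4 + 2\right) G = 6 G$)
$S = 31$
$J{\left(0 \right)} \left(-182\right) S = 6 \cdot 0 \left(-182\right) 31 = 0 \left(-182\right) 31 = 0 \cdot 31 = 0$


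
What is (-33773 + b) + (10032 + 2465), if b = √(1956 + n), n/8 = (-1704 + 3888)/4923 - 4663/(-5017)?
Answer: -21276 + 2*√33330845229761847/8232897 ≈ -21232.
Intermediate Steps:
n = 90434872/8232897 (n = 8*((-1704 + 3888)/4923 - 4663/(-5017)) = 8*(2184*(1/4923) - 4663*(-1/5017)) = 8*(728/1641 + 4663/5017) = 8*(11304359/8232897) = 90434872/8232897 ≈ 10.985)
b = 2*√33330845229761847/8232897 (b = √(1956 + 90434872/8232897) = √(16193981404/8232897) = 2*√33330845229761847/8232897 ≈ 44.351)
(-33773 + b) + (10032 + 2465) = (-33773 + 2*√33330845229761847/8232897) + (10032 + 2465) = (-33773 + 2*√33330845229761847/8232897) + 12497 = -21276 + 2*√33330845229761847/8232897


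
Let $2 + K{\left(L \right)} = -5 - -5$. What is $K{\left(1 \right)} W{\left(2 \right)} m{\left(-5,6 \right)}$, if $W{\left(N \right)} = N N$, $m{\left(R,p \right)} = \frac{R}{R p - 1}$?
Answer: $- \frac{40}{31} \approx -1.2903$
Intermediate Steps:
$K{\left(L \right)} = -2$ ($K{\left(L \right)} = -2 - 0 = -2 + \left(-5 + 5\right) = -2 + 0 = -2$)
$m{\left(R,p \right)} = \frac{R}{-1 + R p}$
$W{\left(N \right)} = N^{2}$
$K{\left(1 \right)} W{\left(2 \right)} m{\left(-5,6 \right)} = - 2 \cdot 2^{2} \left(- \frac{5}{-1 - 30}\right) = \left(-2\right) 4 \left(- \frac{5}{-1 - 30}\right) = - 8 \left(- \frac{5}{-31}\right) = - 8 \left(\left(-5\right) \left(- \frac{1}{31}\right)\right) = \left(-8\right) \frac{5}{31} = - \frac{40}{31}$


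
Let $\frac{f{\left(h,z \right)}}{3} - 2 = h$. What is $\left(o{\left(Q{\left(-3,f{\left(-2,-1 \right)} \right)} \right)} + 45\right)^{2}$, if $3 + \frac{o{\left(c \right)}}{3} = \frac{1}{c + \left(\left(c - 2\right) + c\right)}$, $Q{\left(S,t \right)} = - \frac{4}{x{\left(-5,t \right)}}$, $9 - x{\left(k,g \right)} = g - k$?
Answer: $\frac{31329}{25} \approx 1253.2$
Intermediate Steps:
$x{\left(k,g \right)} = 9 + k - g$ ($x{\left(k,g \right)} = 9 - \left(g - k\right) = 9 + k - g$)
$f{\left(h,z \right)} = 6 + 3 h$
$Q{\left(S,t \right)} = - \frac{4}{4 - t}$ ($Q{\left(S,t \right)} = - \frac{4}{9 - 5 - t} = - \frac{4}{4 - t}$)
$o{\left(c \right)} = -9 + \frac{3}{-2 + 3 c}$ ($o{\left(c \right)} = -9 + \frac{3}{c + \left(\left(c - 2\right) + c\right)} = -9 + \frac{3}{c + \left(\left(-2 + c\right) + c\right)} = -9 + \frac{3}{c + \left(-2 + 2 c\right)} = -9 + \frac{3}{-2 + 3 c}$)
$\left(o{\left(Q{\left(-3,f{\left(-2,-1 \right)} \right)} \right)} + 45\right)^{2} = \left(\frac{3 \left(7 - 9 \frac{4}{-4 + \left(6 + 3 \left(-2\right)\right)}\right)}{-2 + 3 \frac{4}{-4 + \left(6 + 3 \left(-2\right)\right)}} + 45\right)^{2} = \left(\frac{3 \left(7 - 9 \frac{4}{-4 + \left(6 - 6\right)}\right)}{-2 + 3 \frac{4}{-4 + \left(6 - 6\right)}} + 45\right)^{2} = \left(\frac{3 \left(7 - 9 \frac{4}{-4 + 0}\right)}{-2 + 3 \frac{4}{-4 + 0}} + 45\right)^{2} = \left(\frac{3 \left(7 - 9 \frac{4}{-4}\right)}{-2 + 3 \frac{4}{-4}} + 45\right)^{2} = \left(\frac{3 \left(7 - 9 \cdot 4 \left(- \frac{1}{4}\right)\right)}{-2 + 3 \cdot 4 \left(- \frac{1}{4}\right)} + 45\right)^{2} = \left(\frac{3 \left(7 - -9\right)}{-2 + 3 \left(-1\right)} + 45\right)^{2} = \left(\frac{3 \left(7 + 9\right)}{-2 - 3} + 45\right)^{2} = \left(3 \frac{1}{-5} \cdot 16 + 45\right)^{2} = \left(3 \left(- \frac{1}{5}\right) 16 + 45\right)^{2} = \left(- \frac{48}{5} + 45\right)^{2} = \left(\frac{177}{5}\right)^{2} = \frac{31329}{25}$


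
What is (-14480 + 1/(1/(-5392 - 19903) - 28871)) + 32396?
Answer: 13083910479241/730291946 ≈ 17916.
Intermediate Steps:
(-14480 + 1/(1/(-5392 - 19903) - 28871)) + 32396 = (-14480 + 1/(1/(-25295) - 28871)) + 32396 = (-14480 + 1/(-1/25295 - 28871)) + 32396 = (-14480 + 1/(-730291946/25295)) + 32396 = (-14480 - 25295/730291946) + 32396 = -10574627403375/730291946 + 32396 = 13083910479241/730291946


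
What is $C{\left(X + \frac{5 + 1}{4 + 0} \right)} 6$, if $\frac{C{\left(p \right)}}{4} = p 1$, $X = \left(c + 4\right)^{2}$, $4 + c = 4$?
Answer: $420$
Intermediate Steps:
$c = 0$ ($c = -4 + 4 = 0$)
$X = 16$ ($X = \left(0 + 4\right)^{2} = 4^{2} = 16$)
$C{\left(p \right)} = 4 p$ ($C{\left(p \right)} = 4 p 1 = 4 p$)
$C{\left(X + \frac{5 + 1}{4 + 0} \right)} 6 = 4 \left(16 + \frac{5 + 1}{4 + 0}\right) 6 = 4 \left(16 + \frac{6}{4}\right) 6 = 4 \left(16 + 6 \cdot \frac{1}{4}\right) 6 = 4 \left(16 + \frac{3}{2}\right) 6 = 4 \cdot \frac{35}{2} \cdot 6 = 70 \cdot 6 = 420$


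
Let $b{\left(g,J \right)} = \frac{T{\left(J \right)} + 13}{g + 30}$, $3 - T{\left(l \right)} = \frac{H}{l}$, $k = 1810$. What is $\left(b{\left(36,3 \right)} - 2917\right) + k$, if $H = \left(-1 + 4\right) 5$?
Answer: $- \frac{6641}{6} \approx -1106.8$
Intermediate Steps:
$H = 15$ ($H = 3 \cdot 5 = 15$)
$T{\left(l \right)} = 3 - \frac{15}{l}$
$b{\left(g,J \right)} = \frac{16 - \frac{15}{J}}{30 + g}$ ($b{\left(g,J \right)} = \frac{\left(3 - \frac{15}{J}\right) + 13}{g + 30} = \frac{16 - \frac{15}{J}}{30 + g}$)
$\left(b{\left(36,3 \right)} - 2917\right) + k = \left(\frac{-15 + 16 \cdot 3}{3 \left(30 + 36\right)} - 2917\right) + 1810 = \left(\frac{-15 + 48}{3 \cdot 66} - 2917\right) + 1810 = \left(\frac{1}{3} \cdot \frac{1}{66} \cdot 33 - 2917\right) + 1810 = \left(\frac{1}{6} - 2917\right) + 1810 = - \frac{17501}{6} + 1810 = - \frac{6641}{6}$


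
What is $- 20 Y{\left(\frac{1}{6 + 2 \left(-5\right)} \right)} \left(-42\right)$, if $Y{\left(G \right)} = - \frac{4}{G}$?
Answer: $13440$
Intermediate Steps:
$- 20 Y{\left(\frac{1}{6 + 2 \left(-5\right)} \right)} \left(-42\right) = - 20 \left(- \frac{4}{\frac{1}{6 + 2 \left(-5\right)}}\right) \left(-42\right) = - 20 \left(- \frac{4}{\frac{1}{6 - 10}}\right) \left(-42\right) = - 20 \left(- \frac{4}{\frac{1}{-4}}\right) \left(-42\right) = - 20 \left(- \frac{4}{- \frac{1}{4}}\right) \left(-42\right) = - 20 \left(\left(-4\right) \left(-4\right)\right) \left(-42\right) = \left(-20\right) 16 \left(-42\right) = \left(-320\right) \left(-42\right) = 13440$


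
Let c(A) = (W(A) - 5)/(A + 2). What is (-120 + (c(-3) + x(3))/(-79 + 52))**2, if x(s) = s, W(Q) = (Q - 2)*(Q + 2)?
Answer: 1168561/81 ≈ 14427.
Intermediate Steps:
W(Q) = (-2 + Q)*(2 + Q)
c(A) = (-9 + A**2)/(2 + A) (c(A) = ((-4 + A**2) - 5)/(A + 2) = (-9 + A**2)/(2 + A))
(-120 + (c(-3) + x(3))/(-79 + 52))**2 = (-120 + ((-9 + (-3)**2)/(2 - 3) + 3)/(-79 + 52))**2 = (-120 + ((-9 + 9)/(-1) + 3)/(-27))**2 = (-120 + (-1*0 + 3)*(-1/27))**2 = (-120 + (0 + 3)*(-1/27))**2 = (-120 + 3*(-1/27))**2 = (-120 - 1/9)**2 = (-1081/9)**2 = 1168561/81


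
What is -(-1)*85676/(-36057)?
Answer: -85676/36057 ≈ -2.3761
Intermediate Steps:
-(-1)*85676/(-36057) = -(-1)*85676*(-1/36057) = -(-1)*(-85676)/36057 = -1*85676/36057 = -85676/36057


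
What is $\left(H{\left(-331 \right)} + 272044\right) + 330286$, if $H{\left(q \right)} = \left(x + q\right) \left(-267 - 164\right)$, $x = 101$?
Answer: $701460$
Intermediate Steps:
$H{\left(q \right)} = -43531 - 431 q$ ($H{\left(q \right)} = \left(101 + q\right) \left(-267 - 164\right) = \left(101 + q\right) \left(-431\right) = -43531 - 431 q$)
$\left(H{\left(-331 \right)} + 272044\right) + 330286 = \left(\left(-43531 - -142661\right) + 272044\right) + 330286 = \left(\left(-43531 + 142661\right) + 272044\right) + 330286 = \left(99130 + 272044\right) + 330286 = 371174 + 330286 = 701460$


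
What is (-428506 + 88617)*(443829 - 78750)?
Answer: -124086336231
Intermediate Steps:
(-428506 + 88617)*(443829 - 78750) = -339889*365079 = -124086336231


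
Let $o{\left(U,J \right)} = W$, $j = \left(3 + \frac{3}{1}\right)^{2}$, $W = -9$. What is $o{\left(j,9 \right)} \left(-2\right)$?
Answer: $18$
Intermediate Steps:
$j = 36$ ($j = \left(3 + 3 \cdot 1\right)^{2} = \left(3 + 3\right)^{2} = 6^{2} = 36$)
$o{\left(U,J \right)} = -9$
$o{\left(j,9 \right)} \left(-2\right) = \left(-9\right) \left(-2\right) = 18$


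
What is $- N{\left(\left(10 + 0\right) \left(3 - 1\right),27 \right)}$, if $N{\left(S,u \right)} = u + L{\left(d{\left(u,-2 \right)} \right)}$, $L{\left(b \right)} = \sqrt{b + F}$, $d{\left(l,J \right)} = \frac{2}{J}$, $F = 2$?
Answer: $-28$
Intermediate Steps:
$L{\left(b \right)} = \sqrt{2 + b}$ ($L{\left(b \right)} = \sqrt{b + 2} = \sqrt{2 + b}$)
$N{\left(S,u \right)} = 1 + u$ ($N{\left(S,u \right)} = u + \sqrt{2 + \frac{2}{-2}} = u + \sqrt{2 + 2 \left(- \frac{1}{2}\right)} = u + \sqrt{2 - 1} = u + \sqrt{1} = u + 1 = 1 + u$)
$- N{\left(\left(10 + 0\right) \left(3 - 1\right),27 \right)} = - (1 + 27) = \left(-1\right) 28 = -28$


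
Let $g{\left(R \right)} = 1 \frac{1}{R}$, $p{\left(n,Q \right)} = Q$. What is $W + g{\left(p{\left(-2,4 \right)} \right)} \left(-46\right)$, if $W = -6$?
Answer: $- \frac{35}{2} \approx -17.5$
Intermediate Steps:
$g{\left(R \right)} = \frac{1}{R}$
$W + g{\left(p{\left(-2,4 \right)} \right)} \left(-46\right) = -6 + \frac{1}{4} \left(-46\right) = -6 - \frac{23}{2} = - \frac{35}{2}$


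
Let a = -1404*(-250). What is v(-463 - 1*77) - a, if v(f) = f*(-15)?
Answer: -342900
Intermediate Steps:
v(f) = -15*f
a = 351000
v(-463 - 1*77) - a = -15*(-463 - 1*77) - 1*351000 = -15*(-463 - 77) - 351000 = -15*(-540) - 351000 = 8100 - 351000 = -342900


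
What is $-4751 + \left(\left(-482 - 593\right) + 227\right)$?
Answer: $-5599$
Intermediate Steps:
$-4751 + \left(\left(-482 - 593\right) + 227\right) = -4751 + \left(-1075 + 227\right) = -4751 - 848 = -5599$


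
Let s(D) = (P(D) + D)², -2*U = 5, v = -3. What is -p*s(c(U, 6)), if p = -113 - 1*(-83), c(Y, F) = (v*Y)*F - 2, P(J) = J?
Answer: 221880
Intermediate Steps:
U = -5/2 (U = -½*5 = -5/2 ≈ -2.5000)
c(Y, F) = -2 - 3*F*Y (c(Y, F) = (-3*Y)*F - 2 = -3*F*Y - 2 = -2 - 3*F*Y)
s(D) = 4*D² (s(D) = (D + D)² = (2*D)² = 4*D²)
p = -30 (p = -113 + 83 = -30)
-p*s(c(U, 6)) = -(-30)*4*(-2 - 3*6*(-5/2))² = -(-30)*4*(-2 + 45)² = -(-30)*4*43² = -(-30)*4*1849 = -(-30)*7396 = -1*(-221880) = 221880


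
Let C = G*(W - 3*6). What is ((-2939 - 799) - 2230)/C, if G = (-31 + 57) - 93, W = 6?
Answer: -1492/201 ≈ -7.4229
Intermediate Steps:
G = -67 (G = 26 - 93 = -67)
C = 804 (C = -67*(6 - 3*6) = -67*(6 - 18) = -67*(-12) = 804)
((-2939 - 799) - 2230)/C = ((-2939 - 799) - 2230)/804 = (-3738 - 2230)*(1/804) = -5968*1/804 = -1492/201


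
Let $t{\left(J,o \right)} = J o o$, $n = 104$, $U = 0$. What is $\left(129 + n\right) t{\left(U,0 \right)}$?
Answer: $0$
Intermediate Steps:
$t{\left(J,o \right)} = J o^{2}$
$\left(129 + n\right) t{\left(U,0 \right)} = \left(129 + 104\right) 0 \cdot 0^{2} = 233 \cdot 0 \cdot 0 = 233 \cdot 0 = 0$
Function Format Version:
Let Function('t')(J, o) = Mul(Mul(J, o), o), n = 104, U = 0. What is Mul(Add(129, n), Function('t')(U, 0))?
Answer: 0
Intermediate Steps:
Function('t')(J, o) = Mul(J, Pow(o, 2))
Mul(Add(129, n), Function('t')(U, 0)) = Mul(Add(129, 104), Mul(0, Pow(0, 2))) = Mul(233, Mul(0, 0)) = Mul(233, 0) = 0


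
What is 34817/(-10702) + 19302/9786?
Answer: -22358193/17454962 ≈ -1.2809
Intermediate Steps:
34817/(-10702) + 19302/9786 = 34817*(-1/10702) + 19302*(1/9786) = -34817/10702 + 3217/1631 = -22358193/17454962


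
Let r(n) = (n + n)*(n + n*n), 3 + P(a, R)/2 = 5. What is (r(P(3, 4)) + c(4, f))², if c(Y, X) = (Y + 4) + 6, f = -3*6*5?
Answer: 30276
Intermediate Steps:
P(a, R) = 4 (P(a, R) = -6 + 2*5 = -6 + 10 = 4)
f = -90 (f = -18*5 = -90)
r(n) = 2*n*(n + n²) (r(n) = (2*n)*(n + n²) = 2*n*(n + n²))
c(Y, X) = 10 + Y (c(Y, X) = (4 + Y) + 6 = 10 + Y)
(r(P(3, 4)) + c(4, f))² = (2*4²*(1 + 4) + (10 + 4))² = (2*16*5 + 14)² = (160 + 14)² = 174² = 30276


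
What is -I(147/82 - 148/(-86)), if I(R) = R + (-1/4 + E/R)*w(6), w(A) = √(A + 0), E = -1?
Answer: -12389/3526 + 26493*√6/49556 ≈ -2.2041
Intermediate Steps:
w(A) = √A
I(R) = R + √6*(-¼ - 1/R) (I(R) = R + (-1/4 - 1/R)*√6 = R + (-1*¼ - 1/R)*√6 = R + (-¼ - 1/R)*√6 = R + √6*(-¼ - 1/R))
-I(147/82 - 148/(-86)) = -((147/82 - 148/(-86)) - √6/4 - √6/(147/82 - 148/(-86))) = -((147*(1/82) - 148*(-1/86)) - √6/4 - √6/(147*(1/82) - 148*(-1/86))) = -((147/82 + 74/43) - √6/4 - √6/(147/82 + 74/43)) = -(12389/3526 - √6/4 - √6/12389/3526) = -(12389/3526 - √6/4 - 1*√6*3526/12389) = -(12389/3526 - √6/4 - 3526*√6/12389) = -(12389/3526 - 26493*√6/49556) = -12389/3526 + 26493*√6/49556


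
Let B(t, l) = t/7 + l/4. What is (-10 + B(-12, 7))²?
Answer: 77841/784 ≈ 99.287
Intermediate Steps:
B(t, l) = l/4 + t/7 (B(t, l) = t*(⅐) + l*(¼) = t/7 + l/4 = l/4 + t/7)
(-10 + B(-12, 7))² = (-10 + ((¼)*7 + (⅐)*(-12)))² = (-10 + (7/4 - 12/7))² = (-10 + 1/28)² = (-279/28)² = 77841/784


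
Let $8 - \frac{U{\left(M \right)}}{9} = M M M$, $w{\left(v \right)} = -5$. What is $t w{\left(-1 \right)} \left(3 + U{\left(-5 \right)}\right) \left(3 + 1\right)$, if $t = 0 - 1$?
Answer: $24000$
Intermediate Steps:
$U{\left(M \right)} = 72 - 9 M^{3}$ ($U{\left(M \right)} = 72 - 9 M M M = 72 - 9 M^{2} M = 72 - 9 M^{3}$)
$t = -1$ ($t = 0 - 1 = -1$)
$t w{\left(-1 \right)} \left(3 + U{\left(-5 \right)}\right) \left(3 + 1\right) = \left(-1\right) \left(-5\right) \left(3 - \left(-72 + 9 \left(-5\right)^{3}\right)\right) \left(3 + 1\right) = 5 \left(3 + \left(72 - -1125\right)\right) 4 = 5 \left(3 + \left(72 + 1125\right)\right) 4 = 5 \left(3 + 1197\right) 4 = 5 \cdot 1200 \cdot 4 = 5 \cdot 4800 = 24000$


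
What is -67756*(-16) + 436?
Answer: 1084532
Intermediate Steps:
-67756*(-16) + 436 = -1303*(-832) + 436 = 1084096 + 436 = 1084532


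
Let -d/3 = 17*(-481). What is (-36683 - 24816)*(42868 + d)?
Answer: -4144971101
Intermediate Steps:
d = 24531 (d = -51*(-481) = -3*(-8177) = 24531)
(-36683 - 24816)*(42868 + d) = (-36683 - 24816)*(42868 + 24531) = -61499*67399 = -4144971101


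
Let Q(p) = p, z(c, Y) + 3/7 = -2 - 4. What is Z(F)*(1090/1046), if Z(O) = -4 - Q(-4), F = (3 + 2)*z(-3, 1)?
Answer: 0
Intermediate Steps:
z(c, Y) = -45/7 (z(c, Y) = -3/7 + (-2 - 4) = -3/7 - 6 = -45/7)
F = -225/7 (F = (3 + 2)*(-45/7) = 5*(-45/7) = -225/7 ≈ -32.143)
Z(O) = 0 (Z(O) = -4 - 1*(-4) = -4 + 4 = 0)
Z(F)*(1090/1046) = 0*(1090/1046) = 0*(1090*(1/1046)) = 0*(545/523) = 0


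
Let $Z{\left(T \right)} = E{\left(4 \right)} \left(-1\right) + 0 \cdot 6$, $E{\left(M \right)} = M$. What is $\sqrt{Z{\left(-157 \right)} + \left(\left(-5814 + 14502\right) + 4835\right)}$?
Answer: $\sqrt{13519} \approx 116.27$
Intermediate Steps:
$Z{\left(T \right)} = -4$ ($Z{\left(T \right)} = 4 \left(-1\right) + 0 \cdot 6 = -4 + 0 = -4$)
$\sqrt{Z{\left(-157 \right)} + \left(\left(-5814 + 14502\right) + 4835\right)} = \sqrt{-4 + \left(\left(-5814 + 14502\right) + 4835\right)} = \sqrt{-4 + \left(8688 + 4835\right)} = \sqrt{-4 + 13523} = \sqrt{13519}$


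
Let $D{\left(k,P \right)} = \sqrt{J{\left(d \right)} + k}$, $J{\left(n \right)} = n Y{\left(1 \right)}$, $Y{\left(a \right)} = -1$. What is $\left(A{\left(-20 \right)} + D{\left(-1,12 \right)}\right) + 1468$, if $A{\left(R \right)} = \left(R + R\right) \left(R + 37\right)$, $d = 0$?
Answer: $788 + i \approx 788.0 + 1.0 i$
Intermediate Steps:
$J{\left(n \right)} = - n$ ($J{\left(n \right)} = n \left(-1\right) = - n$)
$A{\left(R \right)} = 2 R \left(37 + R\right)$
$D{\left(k,P \right)} = \sqrt{k}$ ($D{\left(k,P \right)} = \sqrt{\left(-1\right) 0 + k} = \sqrt{0 + k} = \sqrt{k}$)
$\left(A{\left(-20 \right)} + D{\left(-1,12 \right)}\right) + 1468 = \left(2 \left(-20\right) \left(37 - 20\right) + \sqrt{-1}\right) + 1468 = \left(2 \left(-20\right) 17 + i\right) + 1468 = \left(-680 + i\right) + 1468 = 788 + i$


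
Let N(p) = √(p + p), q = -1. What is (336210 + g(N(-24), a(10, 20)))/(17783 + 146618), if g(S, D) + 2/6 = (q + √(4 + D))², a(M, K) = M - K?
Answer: 1008614/493203 - 2*I*√6/164401 ≈ 2.045 - 2.9799e-5*I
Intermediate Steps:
N(p) = √2*√p (N(p) = √(2*p) = √2*√p)
g(S, D) = -⅓ + (-1 + √(4 + D))²
(336210 + g(N(-24), a(10, 20)))/(17783 + 146618) = (336210 + (14/3 + (10 - 1*20) - 2*√(4 + (10 - 1*20))))/(17783 + 146618) = (336210 + (14/3 + (10 - 20) - 2*√(4 + (10 - 20))))/164401 = (336210 + (14/3 - 10 - 2*√(4 - 10)))*(1/164401) = (336210 + (14/3 - 10 - 2*I*√6))*(1/164401) = (336210 + (-16/3 - 2*I*√6))*(1/164401) = (1008614/3 - 2*I*√6)*(1/164401) = 1008614/493203 - 2*I*√6/164401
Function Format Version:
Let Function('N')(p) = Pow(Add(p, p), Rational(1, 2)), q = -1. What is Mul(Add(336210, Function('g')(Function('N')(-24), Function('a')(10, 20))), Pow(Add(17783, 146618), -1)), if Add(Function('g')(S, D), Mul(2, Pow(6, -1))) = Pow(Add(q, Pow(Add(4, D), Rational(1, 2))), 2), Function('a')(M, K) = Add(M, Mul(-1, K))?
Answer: Add(Rational(1008614, 493203), Mul(Rational(-2, 164401), I, Pow(6, Rational(1, 2)))) ≈ Add(2.0450, Mul(-2.9799e-5, I))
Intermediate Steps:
Function('N')(p) = Mul(Pow(2, Rational(1, 2)), Pow(p, Rational(1, 2))) (Function('N')(p) = Pow(Mul(2, p), Rational(1, 2)) = Mul(Pow(2, Rational(1, 2)), Pow(p, Rational(1, 2))))
Function('g')(S, D) = Add(Rational(-1, 3), Pow(Add(-1, Pow(Add(4, D), Rational(1, 2))), 2))
Mul(Add(336210, Function('g')(Function('N')(-24), Function('a')(10, 20))), Pow(Add(17783, 146618), -1)) = Mul(Add(336210, Add(Rational(14, 3), Add(10, Mul(-1, 20)), Mul(-2, Pow(Add(4, Add(10, Mul(-1, 20))), Rational(1, 2))))), Pow(Add(17783, 146618), -1)) = Mul(Add(336210, Add(Rational(14, 3), Add(10, -20), Mul(-2, Pow(Add(4, Add(10, -20)), Rational(1, 2))))), Pow(164401, -1)) = Mul(Add(336210, Add(Rational(14, 3), -10, Mul(-2, Pow(Add(4, -10), Rational(1, 2))))), Rational(1, 164401)) = Mul(Add(336210, Add(Rational(14, 3), -10, Mul(-2, Pow(-6, Rational(1, 2))))), Rational(1, 164401)) = Mul(Add(336210, Add(Rational(14, 3), -10, Mul(-2, Mul(I, Pow(6, Rational(1, 2)))))), Rational(1, 164401)) = Mul(Add(336210, Add(Rational(14, 3), -10, Mul(-2, I, Pow(6, Rational(1, 2))))), Rational(1, 164401)) = Mul(Add(336210, Add(Rational(-16, 3), Mul(-2, I, Pow(6, Rational(1, 2))))), Rational(1, 164401)) = Mul(Add(Rational(1008614, 3), Mul(-2, I, Pow(6, Rational(1, 2)))), Rational(1, 164401)) = Add(Rational(1008614, 493203), Mul(Rational(-2, 164401), I, Pow(6, Rational(1, 2))))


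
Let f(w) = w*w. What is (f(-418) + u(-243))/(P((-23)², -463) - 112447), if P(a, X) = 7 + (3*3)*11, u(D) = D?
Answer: -174481/112341 ≈ -1.5531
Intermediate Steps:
P(a, X) = 106 (P(a, X) = 7 + 9*11 = 7 + 99 = 106)
f(w) = w²
(f(-418) + u(-243))/(P((-23)², -463) - 112447) = ((-418)² - 243)/(106 - 112447) = (174724 - 243)/(-112341) = 174481*(-1/112341) = -174481/112341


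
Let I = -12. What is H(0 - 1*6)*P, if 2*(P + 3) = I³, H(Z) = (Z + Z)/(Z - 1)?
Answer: -10404/7 ≈ -1486.3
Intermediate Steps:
H(Z) = 2*Z/(-1 + Z) (H(Z) = (2*Z)/(-1 + Z) = 2*Z/(-1 + Z))
P = -867 (P = -3 + (½)*(-12)³ = -3 + (½)*(-1728) = -3 - 864 = -867)
H(0 - 1*6)*P = (2*(0 - 1*6)/(-1 + (0 - 1*6)))*(-867) = (2*(0 - 6)/(-1 + (0 - 6)))*(-867) = (2*(-6)/(-1 - 6))*(-867) = (2*(-6)/(-7))*(-867) = (2*(-6)*(-⅐))*(-867) = (12/7)*(-867) = -10404/7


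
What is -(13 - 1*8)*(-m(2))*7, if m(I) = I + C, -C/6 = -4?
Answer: 910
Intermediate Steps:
C = 24 (C = -6*(-4) = 24)
m(I) = 24 + I (m(I) = I + 24 = 24 + I)
-(13 - 1*8)*(-m(2))*7 = -(13 - 1*8)*(-(24 + 2))*7 = -(13 - 8)*(-1*26)*7 = -5*(-26)*7 = -(-130)*7 = -1*(-910) = 910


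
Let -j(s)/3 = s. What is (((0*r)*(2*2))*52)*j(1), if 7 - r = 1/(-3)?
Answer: 0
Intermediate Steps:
j(s) = -3*s
r = 22/3 (r = 7 - 1/(-3) = 7 - (-1)/3 = 7 - 1*(-1/3) = 7 + 1/3 = 22/3 ≈ 7.3333)
(((0*r)*(2*2))*52)*j(1) = (((0*(22/3))*(2*2))*52)*(-3*1) = ((0*4)*52)*(-3) = (0*52)*(-3) = 0*(-3) = 0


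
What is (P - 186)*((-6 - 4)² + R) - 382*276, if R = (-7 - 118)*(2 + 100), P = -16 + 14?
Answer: 2272768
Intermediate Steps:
P = -2
R = -12750 (R = -125*102 = -12750)
(P - 186)*((-6 - 4)² + R) - 382*276 = (-2 - 186)*((-6 - 4)² - 12750) - 382*276 = -188*((-10)² - 12750) - 105432 = -188*(100 - 12750) - 105432 = -188*(-12650) - 105432 = 2378200 - 105432 = 2272768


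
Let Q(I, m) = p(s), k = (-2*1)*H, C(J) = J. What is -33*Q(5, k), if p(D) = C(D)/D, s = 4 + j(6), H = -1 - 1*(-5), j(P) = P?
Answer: -33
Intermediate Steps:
H = 4 (H = -1 + 5 = 4)
s = 10 (s = 4 + 6 = 10)
k = -8 (k = -2*1*4 = -2*4 = -8)
p(D) = 1 (p(D) = D/D = 1)
Q(I, m) = 1
-33*Q(5, k) = -33*1 = -33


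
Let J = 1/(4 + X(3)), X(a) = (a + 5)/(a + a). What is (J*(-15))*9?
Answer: -405/16 ≈ -25.313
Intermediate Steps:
X(a) = (5 + a)/(2*a) (X(a) = (5 + a)/((2*a)) = (5 + a)*(1/(2*a)) = (5 + a)/(2*a))
J = 3/16 (J = 1/(4 + (½)*(5 + 3)/3) = 1/(4 + (½)*(⅓)*8) = 1/(4 + 4/3) = 1/(16/3) = 3/16 ≈ 0.18750)
(J*(-15))*9 = ((3/16)*(-15))*9 = -45/16*9 = -405/16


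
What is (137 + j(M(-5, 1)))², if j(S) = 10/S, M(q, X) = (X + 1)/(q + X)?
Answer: 13689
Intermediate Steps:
M(q, X) = (1 + X)/(X + q)
(137 + j(M(-5, 1)))² = (137 + 10/(((1 + 1)/(1 - 5))))² = (137 + 10/((2/(-4))))² = (137 + 10/((-¼*2)))² = (137 + 10/(-½))² = (137 + 10*(-2))² = (137 - 20)² = 117² = 13689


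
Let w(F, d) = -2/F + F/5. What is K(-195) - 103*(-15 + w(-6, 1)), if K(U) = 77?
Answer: 25669/15 ≈ 1711.3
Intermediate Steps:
w(F, d) = -2/F + F/5 (w(F, d) = -2/F + F*(⅕) = -2/F + F/5)
K(-195) - 103*(-15 + w(-6, 1)) = 77 - 103*(-15 + (-2/(-6) + (⅕)*(-6))) = 77 - 103*(-15 + (-2*(-⅙) - 6/5)) = 77 - 103*(-15 + (⅓ - 6/5)) = 77 - 103*(-15 - 13/15) = 77 - 103*(-238)/15 = 77 - 1*(-24514/15) = 77 + 24514/15 = 25669/15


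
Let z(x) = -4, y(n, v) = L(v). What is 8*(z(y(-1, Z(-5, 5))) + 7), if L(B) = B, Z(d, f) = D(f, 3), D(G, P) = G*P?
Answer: 24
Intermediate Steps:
Z(d, f) = 3*f (Z(d, f) = f*3 = 3*f)
y(n, v) = v
8*(z(y(-1, Z(-5, 5))) + 7) = 8*(-4 + 7) = 8*3 = 24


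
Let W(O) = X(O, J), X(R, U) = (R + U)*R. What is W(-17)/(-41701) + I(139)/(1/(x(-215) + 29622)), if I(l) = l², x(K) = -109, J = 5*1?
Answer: 1398751310857/2453 ≈ 5.7022e+8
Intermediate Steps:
J = 5
X(R, U) = R*(R + U)
W(O) = O*(5 + O) (W(O) = O*(O + 5) = O*(5 + O))
W(-17)/(-41701) + I(139)/(1/(x(-215) + 29622)) = -17*(5 - 17)/(-41701) + 139²/(1/(-109 + 29622)) = -17*(-12)*(-1/41701) + 19321/(1/29513) = 204*(-1/41701) + 19321/(1/29513) = -12/2453 + 19321*29513 = -12/2453 + 570220673 = 1398751310857/2453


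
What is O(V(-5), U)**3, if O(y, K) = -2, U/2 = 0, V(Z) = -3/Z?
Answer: -8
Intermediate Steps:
U = 0 (U = 2*0 = 0)
O(V(-5), U)**3 = (-2)**3 = -8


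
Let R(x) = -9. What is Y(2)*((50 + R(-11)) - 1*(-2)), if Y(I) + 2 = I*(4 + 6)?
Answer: 774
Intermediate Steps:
Y(I) = -2 + 10*I (Y(I) = -2 + I*(4 + 6) = -2 + I*10 = -2 + 10*I)
Y(2)*((50 + R(-11)) - 1*(-2)) = (-2 + 10*2)*((50 - 9) - 1*(-2)) = (-2 + 20)*(41 + 2) = 18*43 = 774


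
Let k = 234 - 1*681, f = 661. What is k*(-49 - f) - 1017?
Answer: 316353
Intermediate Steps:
k = -447 (k = 234 - 681 = -447)
k*(-49 - f) - 1017 = -447*(-49 - 1*661) - 1017 = -447*(-49 - 661) - 1017 = -447*(-710) - 1017 = 317370 - 1017 = 316353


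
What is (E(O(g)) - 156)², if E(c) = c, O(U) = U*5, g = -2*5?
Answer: 42436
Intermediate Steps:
g = -10
O(U) = 5*U
(E(O(g)) - 156)² = (5*(-10) - 156)² = (-50 - 156)² = (-206)² = 42436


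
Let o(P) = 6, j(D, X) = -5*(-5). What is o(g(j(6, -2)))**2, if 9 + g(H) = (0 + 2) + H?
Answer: 36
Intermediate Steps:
j(D, X) = 25
g(H) = -7 + H (g(H) = -9 + ((0 + 2) + H) = -9 + (2 + H) = -7 + H)
o(g(j(6, -2)))**2 = 6**2 = 36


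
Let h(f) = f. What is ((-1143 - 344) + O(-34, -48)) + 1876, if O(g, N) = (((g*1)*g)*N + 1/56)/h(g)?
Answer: 3847983/1904 ≈ 2021.0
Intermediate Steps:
O(g, N) = (1/56 + N*g²)/g (O(g, N) = (((g*1)*g)*N + 1/56)/g = ((g*g)*N + 1/56)/g = (g²*N + 1/56)/g = (N*g² + 1/56)/g = (1/56 + N*g²)/g)
((-1143 - 344) + O(-34, -48)) + 1876 = ((-1143 - 344) + ((1/56)/(-34) - 48*(-34))) + 1876 = (-1487 + ((1/56)*(-1/34) + 1632)) + 1876 = (-1487 + (-1/1904 + 1632)) + 1876 = (-1487 + 3107327/1904) + 1876 = 276079/1904 + 1876 = 3847983/1904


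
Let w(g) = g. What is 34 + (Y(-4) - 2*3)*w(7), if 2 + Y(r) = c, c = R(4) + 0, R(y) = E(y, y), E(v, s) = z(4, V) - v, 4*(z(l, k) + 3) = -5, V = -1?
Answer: -319/4 ≈ -79.750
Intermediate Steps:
z(l, k) = -17/4 (z(l, k) = -3 + (¼)*(-5) = -3 - 5/4 = -17/4)
E(v, s) = -17/4 - v
R(y) = -17/4 - y
c = -33/4 (c = (-17/4 - 1*4) + 0 = (-17/4 - 4) + 0 = -33/4 + 0 = -33/4 ≈ -8.2500)
Y(r) = -41/4 (Y(r) = -2 - 33/4 = -41/4)
34 + (Y(-4) - 2*3)*w(7) = 34 + (-41/4 - 2*3)*7 = 34 + (-41/4 - 6)*7 = 34 - 65/4*7 = 34 - 455/4 = -319/4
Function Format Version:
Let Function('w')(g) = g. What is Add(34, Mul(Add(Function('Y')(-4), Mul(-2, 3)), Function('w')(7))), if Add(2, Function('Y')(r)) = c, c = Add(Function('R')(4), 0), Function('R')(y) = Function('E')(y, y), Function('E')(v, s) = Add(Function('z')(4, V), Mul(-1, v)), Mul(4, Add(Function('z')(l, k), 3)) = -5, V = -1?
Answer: Rational(-319, 4) ≈ -79.750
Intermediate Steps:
Function('z')(l, k) = Rational(-17, 4) (Function('z')(l, k) = Add(-3, Mul(Rational(1, 4), -5)) = Add(-3, Rational(-5, 4)) = Rational(-17, 4))
Function('E')(v, s) = Add(Rational(-17, 4), Mul(-1, v))
Function('R')(y) = Add(Rational(-17, 4), Mul(-1, y))
c = Rational(-33, 4) (c = Add(Add(Rational(-17, 4), Mul(-1, 4)), 0) = Add(Add(Rational(-17, 4), -4), 0) = Add(Rational(-33, 4), 0) = Rational(-33, 4) ≈ -8.2500)
Function('Y')(r) = Rational(-41, 4) (Function('Y')(r) = Add(-2, Rational(-33, 4)) = Rational(-41, 4))
Add(34, Mul(Add(Function('Y')(-4), Mul(-2, 3)), Function('w')(7))) = Add(34, Mul(Add(Rational(-41, 4), Mul(-2, 3)), 7)) = Add(34, Mul(Add(Rational(-41, 4), -6), 7)) = Add(34, Mul(Rational(-65, 4), 7)) = Add(34, Rational(-455, 4)) = Rational(-319, 4)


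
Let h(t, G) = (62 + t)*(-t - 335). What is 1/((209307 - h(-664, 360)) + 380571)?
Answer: 1/787936 ≈ 1.2691e-6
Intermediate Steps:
h(t, G) = (-335 - t)*(62 + t) (h(t, G) = (62 + t)*(-335 - t) = (-335 - t)*(62 + t))
1/((209307 - h(-664, 360)) + 380571) = 1/((209307 - (-20770 - 1*(-664)² - 397*(-664))) + 380571) = 1/((209307 - (-20770 - 1*440896 + 263608)) + 380571) = 1/((209307 - (-20770 - 440896 + 263608)) + 380571) = 1/((209307 - 1*(-198058)) + 380571) = 1/((209307 + 198058) + 380571) = 1/(407365 + 380571) = 1/787936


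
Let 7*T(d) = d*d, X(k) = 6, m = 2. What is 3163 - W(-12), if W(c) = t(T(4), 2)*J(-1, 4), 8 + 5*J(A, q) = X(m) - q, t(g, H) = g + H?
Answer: 22177/7 ≈ 3168.1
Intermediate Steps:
T(d) = d²/7 (T(d) = (d*d)/7 = d²/7)
t(g, H) = H + g
J(A, q) = -⅖ - q/5 (J(A, q) = -8/5 + (6 - q)/5 = -8/5 + (6/5 - q/5) = -⅖ - q/5)
W(c) = -36/7 (W(c) = (2 + (⅐)*4²)*(-⅖ - ⅕*4) = (2 + (⅐)*16)*(-⅖ - ⅘) = (2 + 16/7)*(-6/5) = (30/7)*(-6/5) = -36/7)
3163 - W(-12) = 3163 - 1*(-36/7) = 3163 + 36/7 = 22177/7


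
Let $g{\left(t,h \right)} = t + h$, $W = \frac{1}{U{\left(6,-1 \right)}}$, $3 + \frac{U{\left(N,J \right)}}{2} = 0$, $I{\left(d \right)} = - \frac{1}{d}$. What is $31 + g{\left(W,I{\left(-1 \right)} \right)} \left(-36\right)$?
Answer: $1$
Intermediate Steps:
$U{\left(N,J \right)} = -6$ ($U{\left(N,J \right)} = -6 + 2 \cdot 0 = -6 + 0 = -6$)
$W = - \frac{1}{6}$ ($W = \frac{1}{-6} = - \frac{1}{6} \approx -0.16667$)
$g{\left(t,h \right)} = h + t$
$31 + g{\left(W,I{\left(-1 \right)} \right)} \left(-36\right) = 31 + \left(- \frac{1}{-1} - \frac{1}{6}\right) \left(-36\right) = 31 + \left(\left(-1\right) \left(-1\right) - \frac{1}{6}\right) \left(-36\right) = 31 + \left(1 - \frac{1}{6}\right) \left(-36\right) = 31 + \frac{5}{6} \left(-36\right) = 31 - 30 = 1$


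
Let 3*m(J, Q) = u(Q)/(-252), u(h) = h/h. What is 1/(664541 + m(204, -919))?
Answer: 756/502392995 ≈ 1.5048e-6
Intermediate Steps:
u(h) = 1
m(J, Q) = -1/756 (m(J, Q) = (1/(-252))/3 = (1*(-1/252))/3 = (⅓)*(-1/252) = -1/756)
1/(664541 + m(204, -919)) = 1/(664541 - 1/756) = 1/(502392995/756) = 756/502392995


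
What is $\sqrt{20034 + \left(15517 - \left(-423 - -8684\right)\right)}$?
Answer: $\sqrt{27290} \approx 165.2$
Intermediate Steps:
$\sqrt{20034 + \left(15517 - \left(-423 - -8684\right)\right)} = \sqrt{20034 + \left(15517 - \left(-423 + 8684\right)\right)} = \sqrt{20034 + \left(15517 - 8261\right)} = \sqrt{20034 + 7256} = \sqrt{27290}$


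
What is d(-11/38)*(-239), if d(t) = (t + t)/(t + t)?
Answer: -239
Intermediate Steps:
d(t) = 1 (d(t) = (2*t)/((2*t)) = (2*t)*(1/(2*t)) = 1)
d(-11/38)*(-239) = 1*(-239) = -239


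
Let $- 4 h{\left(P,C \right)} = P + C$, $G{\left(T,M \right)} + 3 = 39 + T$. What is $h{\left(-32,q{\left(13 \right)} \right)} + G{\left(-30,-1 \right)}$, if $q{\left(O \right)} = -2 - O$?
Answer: $\frac{71}{4} \approx 17.75$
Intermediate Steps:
$G{\left(T,M \right)} = 36 + T$ ($G{\left(T,M \right)} = -3 + \left(39 + T\right) = 36 + T$)
$h{\left(P,C \right)} = - \frac{C}{4} - \frac{P}{4}$ ($h{\left(P,C \right)} = - \frac{P + C}{4} = - \frac{C + P}{4} = - \frac{C}{4} - \frac{P}{4}$)
$h{\left(-32,q{\left(13 \right)} \right)} + G{\left(-30,-1 \right)} = \left(- \frac{-2 - 13}{4} - -8\right) + \left(36 - 30\right) = \left(- \frac{-2 - 13}{4} + 8\right) + 6 = \left(\left(- \frac{1}{4}\right) \left(-15\right) + 8\right) + 6 = \left(\frac{15}{4} + 8\right) + 6 = \frac{47}{4} + 6 = \frac{71}{4}$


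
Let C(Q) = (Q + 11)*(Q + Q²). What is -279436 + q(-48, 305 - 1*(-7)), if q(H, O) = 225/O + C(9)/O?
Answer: -29060669/104 ≈ -2.7943e+5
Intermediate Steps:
C(Q) = (11 + Q)*(Q + Q²)
q(H, O) = 2025/O (q(H, O) = 225/O + (9*(11 + 9² + 12*9))/O = 225/O + (9*(11 + 81 + 108))/O = 225/O + (9*200)/O = 225/O + 1800/O = 2025/O)
-279436 + q(-48, 305 - 1*(-7)) = -279436 + 2025/(305 - 1*(-7)) = -279436 + 2025/(305 + 7) = -279436 + 2025/312 = -279436 + 2025*(1/312) = -279436 + 675/104 = -29060669/104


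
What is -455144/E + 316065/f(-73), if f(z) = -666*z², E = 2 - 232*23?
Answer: 89648447317/1051720782 ≈ 85.240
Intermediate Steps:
E = -5334 (E = 2 - 5336 = -5334)
-455144/E + 316065/f(-73) = -455144/(-5334) + 316065/((-666*(-73)²)) = -455144*(-1/5334) + 316065/((-666*5329)) = 227572/2667 + 316065/(-3549114) = 227572/2667 + 316065*(-1/3549114) = 227572/2667 - 105355/1183038 = 89648447317/1051720782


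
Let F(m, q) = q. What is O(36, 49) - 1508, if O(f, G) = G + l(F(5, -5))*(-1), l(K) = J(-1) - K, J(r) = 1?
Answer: -1465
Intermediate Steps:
l(K) = 1 - K
O(f, G) = -6 + G (O(f, G) = G + (1 - 1*(-5))*(-1) = G + (1 + 5)*(-1) = G + 6*(-1) = G - 6 = -6 + G)
O(36, 49) - 1508 = (-6 + 49) - 1508 = 43 - 1508 = -1465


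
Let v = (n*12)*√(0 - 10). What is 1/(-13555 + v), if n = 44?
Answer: -2711/37305173 - 528*I*√10/186525865 ≈ -7.2671e-5 - 8.9515e-6*I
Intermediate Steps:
v = 528*I*√10 (v = (44*12)*√(0 - 10) = 528*√(-10) = 528*(I*√10) = 528*I*√10 ≈ 1669.7*I)
1/(-13555 + v) = 1/(-13555 + 528*I*√10)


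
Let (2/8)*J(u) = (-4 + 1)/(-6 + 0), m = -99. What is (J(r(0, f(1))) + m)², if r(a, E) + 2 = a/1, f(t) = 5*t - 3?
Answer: 9409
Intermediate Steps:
f(t) = -3 + 5*t
r(a, E) = -2 + a (r(a, E) = -2 + a/1 = -2 + a*1 = -2 + a)
J(u) = 2 (J(u) = 4*((-4 + 1)/(-6 + 0)) = 4*(-3/(-6)) = 4*(-3*(-⅙)) = 4*(½) = 2)
(J(r(0, f(1))) + m)² = (2 - 99)² = (-97)² = 9409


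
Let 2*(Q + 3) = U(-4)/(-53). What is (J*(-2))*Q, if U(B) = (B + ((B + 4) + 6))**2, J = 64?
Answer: 20608/53 ≈ 388.83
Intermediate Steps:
U(B) = (10 + 2*B)**2 (U(B) = (B + ((4 + B) + 6))**2 = (B + (10 + B))**2 = (10 + 2*B)**2)
Q = -161/53 (Q = -3 + ((4*(5 - 4)**2)/(-53))/2 = -3 + ((4*1**2)*(-1/53))/2 = -3 + ((4*1)*(-1/53))/2 = -3 + (4*(-1/53))/2 = -3 + (1/2)*(-4/53) = -3 - 2/53 = -161/53 ≈ -3.0377)
(J*(-2))*Q = (64*(-2))*(-161/53) = -128*(-161/53) = 20608/53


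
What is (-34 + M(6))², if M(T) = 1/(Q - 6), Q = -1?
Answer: 57121/49 ≈ 1165.7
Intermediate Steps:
M(T) = -⅐ (M(T) = 1/(-1 - 6) = 1/(-7) = -⅐)
(-34 + M(6))² = (-34 - ⅐)² = (-239/7)² = 57121/49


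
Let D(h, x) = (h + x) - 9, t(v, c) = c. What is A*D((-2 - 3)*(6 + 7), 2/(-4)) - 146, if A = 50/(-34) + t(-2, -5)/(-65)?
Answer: -9320/221 ≈ -42.172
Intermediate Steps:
D(h, x) = -9 + h + x
A = -308/221 (A = 50/(-34) - 5/(-65) = 50*(-1/34) - 5*(-1/65) = -25/17 + 1/13 = -308/221 ≈ -1.3937)
A*D((-2 - 3)*(6 + 7), 2/(-4)) - 146 = -308*(-9 + (-2 - 3)*(6 + 7) + 2/(-4))/221 - 146 = -308*(-9 - 5*13 + 2*(-¼))/221 - 146 = -308*(-9 - 65 - ½)/221 - 146 = -308/221*(-149/2) - 146 = 22946/221 - 146 = -9320/221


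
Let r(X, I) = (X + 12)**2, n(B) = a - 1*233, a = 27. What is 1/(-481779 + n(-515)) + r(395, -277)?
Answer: 79840333264/481985 ≈ 1.6565e+5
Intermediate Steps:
n(B) = -206 (n(B) = 27 - 1*233 = 27 - 233 = -206)
r(X, I) = (12 + X)**2
1/(-481779 + n(-515)) + r(395, -277) = 1/(-481779 - 206) + (12 + 395)**2 = 1/(-481985) + 407**2 = -1/481985 + 165649 = 79840333264/481985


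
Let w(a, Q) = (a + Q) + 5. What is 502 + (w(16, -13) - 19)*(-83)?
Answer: 1415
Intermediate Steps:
w(a, Q) = 5 + Q + a (w(a, Q) = (Q + a) + 5 = 5 + Q + a)
502 + (w(16, -13) - 19)*(-83) = 502 + ((5 - 13 + 16) - 19)*(-83) = 502 + (8 - 19)*(-83) = 502 - 11*(-83) = 502 + 913 = 1415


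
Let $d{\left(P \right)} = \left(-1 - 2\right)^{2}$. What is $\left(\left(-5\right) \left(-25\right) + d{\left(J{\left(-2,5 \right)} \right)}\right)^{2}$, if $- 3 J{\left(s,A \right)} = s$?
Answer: $17956$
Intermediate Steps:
$J{\left(s,A \right)} = - \frac{s}{3}$
$d{\left(P \right)} = 9$ ($d{\left(P \right)} = \left(-3\right)^{2} = 9$)
$\left(\left(-5\right) \left(-25\right) + d{\left(J{\left(-2,5 \right)} \right)}\right)^{2} = \left(\left(-5\right) \left(-25\right) + 9\right)^{2} = \left(125 + 9\right)^{2} = 134^{2} = 17956$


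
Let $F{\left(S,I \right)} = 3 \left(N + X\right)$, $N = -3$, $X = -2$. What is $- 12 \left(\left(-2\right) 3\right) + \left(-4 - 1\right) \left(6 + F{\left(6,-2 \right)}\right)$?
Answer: $117$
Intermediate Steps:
$F{\left(S,I \right)} = -15$ ($F{\left(S,I \right)} = 3 \left(-3 - 2\right) = 3 \left(-5\right) = -15$)
$- 12 \left(\left(-2\right) 3\right) + \left(-4 - 1\right) \left(6 + F{\left(6,-2 \right)}\right) = - 12 \left(\left(-2\right) 3\right) + \left(-4 - 1\right) \left(6 - 15\right) = \left(-12\right) \left(-6\right) - -45 = 72 + 45 = 117$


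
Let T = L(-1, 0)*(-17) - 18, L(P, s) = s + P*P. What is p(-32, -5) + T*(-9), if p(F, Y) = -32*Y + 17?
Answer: 492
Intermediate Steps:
L(P, s) = s + P**2
p(F, Y) = 17 - 32*Y
T = -35 (T = (0 + (-1)**2)*(-17) - 18 = (0 + 1)*(-17) - 18 = 1*(-17) - 18 = -17 - 18 = -35)
p(-32, -5) + T*(-9) = (17 - 32*(-5)) - 35*(-9) = (17 + 160) + 315 = 177 + 315 = 492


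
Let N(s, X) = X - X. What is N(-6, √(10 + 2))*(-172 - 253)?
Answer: 0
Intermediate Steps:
N(s, X) = 0
N(-6, √(10 + 2))*(-172 - 253) = 0*(-172 - 253) = 0*(-425) = 0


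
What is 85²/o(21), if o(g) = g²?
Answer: 7225/441 ≈ 16.383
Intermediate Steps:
85²/o(21) = 85²/(21²) = 7225/441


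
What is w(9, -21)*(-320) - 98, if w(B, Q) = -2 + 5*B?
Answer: -13858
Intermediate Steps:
w(9, -21)*(-320) - 98 = (-2 + 5*9)*(-320) - 98 = (-2 + 45)*(-320) - 98 = 43*(-320) - 98 = -13760 - 98 = -13858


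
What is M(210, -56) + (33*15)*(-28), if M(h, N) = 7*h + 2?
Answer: -12388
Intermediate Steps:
M(h, N) = 2 + 7*h
M(210, -56) + (33*15)*(-28) = (2 + 7*210) + (33*15)*(-28) = (2 + 1470) + 495*(-28) = 1472 - 13860 = -12388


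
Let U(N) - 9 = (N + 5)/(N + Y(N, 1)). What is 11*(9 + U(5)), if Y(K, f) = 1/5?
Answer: 2849/13 ≈ 219.15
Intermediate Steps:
Y(K, f) = 1/5
U(N) = 9 + (5 + N)/(1/5 + N) (U(N) = 9 + (N + 5)/(N + 1/5) = 9 + (5 + N)/(1/5 + N))
11*(9 + U(5)) = 11*(9 + 2*(17 + 25*5)/(1 + 5*5)) = 11*(9 + 2*(17 + 125)/(1 + 25)) = 11*(9 + 2*142/26) = 11*(9 + 2*(1/26)*142) = 11*(9 + 142/13) = 11*(259/13) = 2849/13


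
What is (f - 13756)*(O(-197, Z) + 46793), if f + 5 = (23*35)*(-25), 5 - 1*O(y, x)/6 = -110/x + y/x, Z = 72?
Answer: -9525066569/6 ≈ -1.5875e+9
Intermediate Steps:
O(y, x) = 30 + 660/x - 6*y/x (O(y, x) = 30 - 6*(-110/x + y/x) = 30 + (660/x - 6*y/x) = 30 + 660/x - 6*y/x)
f = -20130 (f = -5 + (23*35)*(-25) = -5 + 805*(-25) = -5 - 20125 = -20130)
(f - 13756)*(O(-197, Z) + 46793) = (-20130 - 13756)*(6*(110 - 1*(-197) + 5*72)/72 + 46793) = -33886*(6*(1/72)*(110 + 197 + 360) + 46793) = -33886*(6*(1/72)*667 + 46793) = -33886*(667/12 + 46793) = -33886*562183/12 = -9525066569/6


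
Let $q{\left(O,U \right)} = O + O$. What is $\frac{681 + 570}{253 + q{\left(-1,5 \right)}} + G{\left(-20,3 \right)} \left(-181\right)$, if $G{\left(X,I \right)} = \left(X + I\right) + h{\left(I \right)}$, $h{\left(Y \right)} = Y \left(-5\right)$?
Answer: $\frac{1455043}{251} \approx 5797.0$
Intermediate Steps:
$h{\left(Y \right)} = - 5 Y$
$q{\left(O,U \right)} = 2 O$
$G{\left(X,I \right)} = X - 4 I$ ($G{\left(X,I \right)} = \left(X + I\right) - 5 I = \left(I + X\right) - 5 I = X - 4 I$)
$\frac{681 + 570}{253 + q{\left(-1,5 \right)}} + G{\left(-20,3 \right)} \left(-181\right) = \frac{681 + 570}{253 + 2 \left(-1\right)} + \left(-20 - 12\right) \left(-181\right) = \frac{1251}{253 - 2} + \left(-20 - 12\right) \left(-181\right) = \frac{1251}{251} - -5792 = 1251 \cdot \frac{1}{251} + 5792 = \frac{1251}{251} + 5792 = \frac{1455043}{251}$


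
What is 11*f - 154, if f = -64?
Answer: -858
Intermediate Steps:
11*f - 154 = 11*(-64) - 154 = -704 - 154 = -858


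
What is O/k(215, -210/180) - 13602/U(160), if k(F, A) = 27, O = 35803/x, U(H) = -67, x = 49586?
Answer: 18213055645/89701074 ≈ 203.04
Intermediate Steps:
O = 35803/49586 ≈ 0.72204
O/k(215, -210/180) - 13602/U(160) = (35803/49586)/27 - 13602/(-67) = (35803/49586)*(1/27) - 13602*(-1/67) = 35803/1338822 + 13602/67 = 18213055645/89701074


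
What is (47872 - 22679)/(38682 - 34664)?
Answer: 3599/574 ≈ 6.2700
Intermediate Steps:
(47872 - 22679)/(38682 - 34664) = 25193/4018 = 25193*(1/4018) = 3599/574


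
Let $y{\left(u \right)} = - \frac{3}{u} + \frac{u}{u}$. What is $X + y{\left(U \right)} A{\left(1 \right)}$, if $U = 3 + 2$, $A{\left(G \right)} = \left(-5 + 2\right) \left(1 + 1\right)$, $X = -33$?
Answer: $- \frac{177}{5} \approx -35.4$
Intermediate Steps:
$A{\left(G \right)} = -6$ ($A{\left(G \right)} = \left(-3\right) 2 = -6$)
$U = 5$
$y{\left(u \right)} = 1 - \frac{3}{u}$ ($y{\left(u \right)} = - \frac{3}{u} + 1 = 1 - \frac{3}{u}$)
$X + y{\left(U \right)} A{\left(1 \right)} = -33 + \frac{-3 + 5}{5} \left(-6\right) = -33 + \frac{1}{5} \cdot 2 \left(-6\right) = -33 + \frac{2}{5} \left(-6\right) = -33 - \frac{12}{5} = - \frac{177}{5}$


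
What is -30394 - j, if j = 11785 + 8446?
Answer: -50625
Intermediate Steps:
j = 20231
-30394 - j = -30394 - 1*20231 = -30394 - 20231 = -50625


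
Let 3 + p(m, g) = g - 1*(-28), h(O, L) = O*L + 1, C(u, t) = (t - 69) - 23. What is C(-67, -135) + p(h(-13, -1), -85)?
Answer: -287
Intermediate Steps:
C(u, t) = -92 + t (C(u, t) = (-69 + t) - 23 = -92 + t)
h(O, L) = 1 + L*O (h(O, L) = L*O + 1 = 1 + L*O)
p(m, g) = 25 + g (p(m, g) = -3 + (g - 1*(-28)) = -3 + (g + 28) = -3 + (28 + g) = 25 + g)
C(-67, -135) + p(h(-13, -1), -85) = (-92 - 135) + (25 - 85) = -227 - 60 = -287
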